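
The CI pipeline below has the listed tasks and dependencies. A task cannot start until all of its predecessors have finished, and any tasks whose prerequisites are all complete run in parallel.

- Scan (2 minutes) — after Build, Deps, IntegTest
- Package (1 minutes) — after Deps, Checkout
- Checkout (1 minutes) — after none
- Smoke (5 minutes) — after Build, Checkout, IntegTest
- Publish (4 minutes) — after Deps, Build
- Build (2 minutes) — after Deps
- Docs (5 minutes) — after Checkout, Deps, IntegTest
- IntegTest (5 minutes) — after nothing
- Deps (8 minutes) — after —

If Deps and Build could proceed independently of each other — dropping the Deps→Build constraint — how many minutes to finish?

Before: longest chain Deps→Build→Smoke = 8+2+5 = 15, finish 15.
Without Deps→Build, Build's earliest start moves from 8 to 0.
After: Deps→Docs = 8+5 = 13 → 13 minutes.

13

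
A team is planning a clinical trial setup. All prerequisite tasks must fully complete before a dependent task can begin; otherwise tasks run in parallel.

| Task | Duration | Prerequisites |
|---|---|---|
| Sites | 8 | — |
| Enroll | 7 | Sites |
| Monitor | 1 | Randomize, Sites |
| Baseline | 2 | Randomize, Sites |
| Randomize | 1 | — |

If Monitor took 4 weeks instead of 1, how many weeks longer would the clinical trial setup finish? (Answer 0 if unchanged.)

0

The binding path is Sites→Enroll = 8+7 = 15; finish at 15 weeks.
The longest path through Monitor is only 9 weeks, so Monitor has float 6.
That remains the longest chain; total 15 weeks.
Change in finish: 15 − 15 = +0 weeks.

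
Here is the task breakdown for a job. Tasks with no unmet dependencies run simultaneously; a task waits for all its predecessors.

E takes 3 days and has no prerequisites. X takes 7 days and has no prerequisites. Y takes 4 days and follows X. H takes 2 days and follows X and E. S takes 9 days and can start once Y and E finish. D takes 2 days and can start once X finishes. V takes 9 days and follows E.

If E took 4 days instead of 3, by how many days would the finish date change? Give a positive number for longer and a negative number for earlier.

Critical path before the change: X→Y→S = 7+4+9 = 20 giving 20 days.
E is off the critical path — its longest chain is 12 days, giving 8 of slack.
No other chain overtakes it, so the finish is 20 days.
Change in finish: 20 − 20 = +0 days.

0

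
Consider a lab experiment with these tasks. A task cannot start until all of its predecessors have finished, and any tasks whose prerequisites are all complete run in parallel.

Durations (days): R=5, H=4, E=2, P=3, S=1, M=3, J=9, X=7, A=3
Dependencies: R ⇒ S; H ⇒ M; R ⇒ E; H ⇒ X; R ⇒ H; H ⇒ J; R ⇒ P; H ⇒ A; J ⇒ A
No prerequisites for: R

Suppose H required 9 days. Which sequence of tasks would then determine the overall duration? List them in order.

Critical path before the change: R→H→J→A = 5+4+9+3 = 21 giving 21 days.
Since H is critical, the +5 change carries straight to that chain (now 26 days).
The critical path is still R→H→J→A; finish is now 26 days.

R, H, J, A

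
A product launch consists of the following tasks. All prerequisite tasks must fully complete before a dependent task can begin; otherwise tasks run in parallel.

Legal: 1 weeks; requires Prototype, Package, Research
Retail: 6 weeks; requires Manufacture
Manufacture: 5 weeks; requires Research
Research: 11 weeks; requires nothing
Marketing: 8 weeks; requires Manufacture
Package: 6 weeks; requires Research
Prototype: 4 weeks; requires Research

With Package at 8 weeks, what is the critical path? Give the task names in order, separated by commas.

Research, Manufacture, Marketing

As given, the longest chain is Research→Manufacture→Marketing = 11+5+8 = 24, so the finish is 24 weeks.
Package has 6 weeks of float (longest path through it is 18).
That remains the longest chain; total 24 weeks.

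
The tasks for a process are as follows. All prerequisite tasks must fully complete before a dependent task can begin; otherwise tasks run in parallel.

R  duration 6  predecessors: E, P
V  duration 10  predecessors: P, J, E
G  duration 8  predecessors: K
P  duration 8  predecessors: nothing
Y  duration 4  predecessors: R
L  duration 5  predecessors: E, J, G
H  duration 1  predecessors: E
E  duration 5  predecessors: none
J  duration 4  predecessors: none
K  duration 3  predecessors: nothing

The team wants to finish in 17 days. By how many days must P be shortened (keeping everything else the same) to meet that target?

Current finish: 18 days; target: 17.
P is on every critical path, so each day cut from P cuts the finish by one (this holds down to a finish of 16).
Need 18 − 17 = 1 day off P → P becomes 7 days, finish becomes 17.

1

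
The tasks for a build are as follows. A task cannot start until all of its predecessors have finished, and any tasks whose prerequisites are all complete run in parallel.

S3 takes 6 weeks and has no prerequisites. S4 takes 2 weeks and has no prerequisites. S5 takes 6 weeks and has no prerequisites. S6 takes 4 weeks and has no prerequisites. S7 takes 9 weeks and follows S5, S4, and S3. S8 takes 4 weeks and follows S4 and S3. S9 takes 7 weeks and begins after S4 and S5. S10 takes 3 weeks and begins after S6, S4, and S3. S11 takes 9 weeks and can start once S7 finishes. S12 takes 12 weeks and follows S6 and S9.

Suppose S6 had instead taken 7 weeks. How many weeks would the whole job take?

25

Actual critical path: S5→S9→S12 = 6+7+12 = 25 ⇒ 25 weeks.
S6 has 9 weeks of float (longest path through it is 16).
No other chain overtakes it, so the finish is 25 weeks.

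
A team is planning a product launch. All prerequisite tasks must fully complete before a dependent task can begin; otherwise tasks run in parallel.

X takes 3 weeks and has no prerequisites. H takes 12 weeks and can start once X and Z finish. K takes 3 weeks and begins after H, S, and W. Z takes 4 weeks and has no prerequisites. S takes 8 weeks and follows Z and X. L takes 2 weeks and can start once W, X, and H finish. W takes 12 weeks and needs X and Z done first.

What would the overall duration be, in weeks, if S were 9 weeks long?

As given, the longest chain is Z→W→K = 4+12+3 = 19, so the finish is 19 weeks.
S is off the critical path — its longest chain is 15 weeks, giving 4 of slack.
No other chain overtakes it, so the finish is 19 weeks.

19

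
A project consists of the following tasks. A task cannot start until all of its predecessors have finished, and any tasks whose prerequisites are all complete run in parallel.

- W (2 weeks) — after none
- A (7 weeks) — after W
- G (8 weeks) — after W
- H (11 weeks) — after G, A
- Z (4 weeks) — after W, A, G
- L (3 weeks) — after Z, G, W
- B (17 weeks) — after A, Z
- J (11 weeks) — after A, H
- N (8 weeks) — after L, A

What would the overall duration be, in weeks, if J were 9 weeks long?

Critical path before the change: W→G→H→J = 2+8+11+11 = 32 giving 32 weeks.
Since J is critical, the -2 change carries straight to that chain (now 30 weeks).
Now W→G→Z→B = 2+8+4+17 = 31 is longest, so the finish becomes 31 weeks.

31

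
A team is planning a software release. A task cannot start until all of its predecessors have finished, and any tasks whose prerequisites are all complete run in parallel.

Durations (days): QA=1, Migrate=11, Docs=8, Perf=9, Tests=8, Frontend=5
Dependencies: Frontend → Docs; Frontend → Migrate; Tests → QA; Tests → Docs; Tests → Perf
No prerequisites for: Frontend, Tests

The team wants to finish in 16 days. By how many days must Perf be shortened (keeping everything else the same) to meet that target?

1

Current finish: 17 days; target: 16.
Perf is on every critical path, so each day cut from Perf cuts the finish by one (this holds down to a finish of 16).
Need 17 − 16 = 1 day off Perf → Perf becomes 8 days, finish becomes 16.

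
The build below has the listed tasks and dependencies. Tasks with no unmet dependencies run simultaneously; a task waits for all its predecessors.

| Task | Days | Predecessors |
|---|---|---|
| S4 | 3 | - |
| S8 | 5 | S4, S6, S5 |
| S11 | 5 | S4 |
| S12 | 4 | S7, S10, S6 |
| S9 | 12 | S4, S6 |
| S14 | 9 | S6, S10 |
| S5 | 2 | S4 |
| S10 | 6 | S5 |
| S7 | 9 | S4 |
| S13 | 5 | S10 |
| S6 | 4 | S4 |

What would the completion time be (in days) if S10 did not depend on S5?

19

Original critical path: S4→S5→S10→S14 = 3+2+6+9 = 20 ⇒ 20 days.
Without S5→S10, S10's earliest start moves from 5 to 0.
The longest chain is now S4→S6→S9 = 3+4+12 = 19, so the schedule takes 19 days.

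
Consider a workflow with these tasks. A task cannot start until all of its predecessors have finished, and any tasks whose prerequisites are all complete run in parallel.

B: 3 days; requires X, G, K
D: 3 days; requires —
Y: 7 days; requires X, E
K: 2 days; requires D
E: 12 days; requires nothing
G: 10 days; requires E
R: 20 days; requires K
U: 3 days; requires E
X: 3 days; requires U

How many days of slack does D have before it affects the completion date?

The longest chain is D→K→R = 3+2+20 = 25; overall finish 25 days.
The longest chain containing D totals 25 days.
Float = 25 − 25 = 0.

0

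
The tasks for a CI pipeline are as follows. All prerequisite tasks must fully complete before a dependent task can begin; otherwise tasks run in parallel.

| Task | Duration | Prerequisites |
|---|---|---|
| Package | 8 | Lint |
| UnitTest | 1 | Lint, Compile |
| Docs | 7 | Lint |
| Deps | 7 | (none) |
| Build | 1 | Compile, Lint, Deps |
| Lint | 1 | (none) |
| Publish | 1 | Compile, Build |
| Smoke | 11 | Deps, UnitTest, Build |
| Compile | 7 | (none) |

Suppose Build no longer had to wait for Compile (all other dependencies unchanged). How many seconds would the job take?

19

Original critical path: Deps→Build→Smoke = 7+1+11 = 19 ⇒ 19 seconds.
Dropping Compile→Build doesn't change Build's earliest start (7); another predecessor still binds.
The longest chain is now Deps→Build→Smoke = 7+1+11 = 19, so the job takes 19 seconds.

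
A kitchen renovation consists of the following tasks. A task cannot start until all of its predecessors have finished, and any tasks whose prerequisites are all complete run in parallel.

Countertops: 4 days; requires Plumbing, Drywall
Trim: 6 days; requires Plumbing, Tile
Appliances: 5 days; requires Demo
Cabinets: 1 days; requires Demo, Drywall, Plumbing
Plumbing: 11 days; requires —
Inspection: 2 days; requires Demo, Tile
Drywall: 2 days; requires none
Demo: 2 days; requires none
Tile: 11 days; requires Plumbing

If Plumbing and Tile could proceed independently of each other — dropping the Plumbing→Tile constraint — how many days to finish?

With the dependency in place, Plumbing→Tile→Trim = 11+11+6 = 28 sets the finish at 28 days.
Without Plumbing→Tile, Tile's earliest start moves from 11 to 0.
New critical path: Plumbing→Trim = 11+6 = 17 ⇒ 17 days.

17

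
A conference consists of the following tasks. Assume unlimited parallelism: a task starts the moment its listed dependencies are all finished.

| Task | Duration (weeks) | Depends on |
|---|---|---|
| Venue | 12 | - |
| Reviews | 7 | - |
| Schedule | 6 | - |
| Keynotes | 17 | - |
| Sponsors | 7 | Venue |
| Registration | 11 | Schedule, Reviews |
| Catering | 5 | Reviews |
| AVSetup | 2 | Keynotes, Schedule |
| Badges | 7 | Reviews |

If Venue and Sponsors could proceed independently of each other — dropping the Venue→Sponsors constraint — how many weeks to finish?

19

Before: longest chain Venue→Sponsors = 12+7 = 19, finish 19.
Without Venue→Sponsors, Sponsors's earliest start moves from 12 to 0.
New critical path: Keynotes→AVSetup = 17+2 = 19 ⇒ 19 weeks.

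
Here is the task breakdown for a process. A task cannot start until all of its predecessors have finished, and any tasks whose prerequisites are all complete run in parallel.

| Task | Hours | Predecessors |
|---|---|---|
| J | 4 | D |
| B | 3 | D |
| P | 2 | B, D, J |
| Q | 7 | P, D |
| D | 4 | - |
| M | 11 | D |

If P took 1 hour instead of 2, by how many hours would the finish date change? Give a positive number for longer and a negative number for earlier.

As given, the longest chain is D→J→P→Q = 4+4+2+7 = 17, so the finish is 17 hours.
Since P is critical, the -1 change carries straight to that chain (now 16 hours).
The critical path is still D→J→P→Q; finish is now 16 hours.
Change in finish: 16 − 17 = -1 hours.

-1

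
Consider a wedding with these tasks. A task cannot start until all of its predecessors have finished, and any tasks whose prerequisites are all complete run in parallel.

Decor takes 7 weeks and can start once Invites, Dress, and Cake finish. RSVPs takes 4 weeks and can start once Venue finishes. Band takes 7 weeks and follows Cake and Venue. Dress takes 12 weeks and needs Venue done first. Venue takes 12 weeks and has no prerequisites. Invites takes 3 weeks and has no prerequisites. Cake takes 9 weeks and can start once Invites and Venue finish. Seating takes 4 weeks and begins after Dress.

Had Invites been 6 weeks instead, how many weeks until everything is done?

31

Critical path before the change: Venue→Dress→Decor = 12+12+7 = 31 giving 31 weeks.
Invites is off the critical path — its longest chain is 19 weeks, giving 12 of slack.
No other chain overtakes it, so the finish is 31 weeks.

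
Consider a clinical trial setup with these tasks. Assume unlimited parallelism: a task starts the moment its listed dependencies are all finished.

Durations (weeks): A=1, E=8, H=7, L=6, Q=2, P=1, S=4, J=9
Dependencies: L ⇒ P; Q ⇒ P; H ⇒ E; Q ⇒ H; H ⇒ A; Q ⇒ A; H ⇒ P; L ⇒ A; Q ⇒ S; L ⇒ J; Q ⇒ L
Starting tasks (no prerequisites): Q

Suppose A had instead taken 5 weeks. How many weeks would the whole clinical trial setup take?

17

Baseline: Q→H→E = 2+7+8 = 17 → 17 weeks.
A is off the critical path — its longest chain is 10 weeks, giving 7 of slack.
The critical path is still Q→H→E; finish is now 17 weeks.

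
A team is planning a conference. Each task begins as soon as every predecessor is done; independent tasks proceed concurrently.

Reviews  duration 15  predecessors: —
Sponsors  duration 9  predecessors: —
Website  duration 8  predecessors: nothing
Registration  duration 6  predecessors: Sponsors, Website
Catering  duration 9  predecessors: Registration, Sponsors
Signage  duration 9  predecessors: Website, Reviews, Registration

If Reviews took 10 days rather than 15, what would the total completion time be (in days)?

24

Critical path before the change: Reviews→Signage = 15+9 = 24 giving 24 days.
Since Reviews is critical, the -5 change carries straight to that chain (now 19 days).
Now Sponsors→Registration→Catering = 9+6+9 = 24 is longest, so the finish becomes 24 days.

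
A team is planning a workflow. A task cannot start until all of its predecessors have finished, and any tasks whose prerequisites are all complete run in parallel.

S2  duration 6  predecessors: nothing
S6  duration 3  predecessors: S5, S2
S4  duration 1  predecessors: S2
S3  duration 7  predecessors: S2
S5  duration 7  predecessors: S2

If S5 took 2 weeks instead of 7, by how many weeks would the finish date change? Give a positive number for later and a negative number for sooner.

-3

Actual critical path: S2→S5→S6 = 6+7+3 = 16 ⇒ 16 weeks.
S5 lies on that path, so at 2 weeks the path becomes 11 weeks.
New critical path: S2→S3 = 6+7 = 13 ⇒ 13 weeks.
Change in finish: 13 − 16 = -3 weeks.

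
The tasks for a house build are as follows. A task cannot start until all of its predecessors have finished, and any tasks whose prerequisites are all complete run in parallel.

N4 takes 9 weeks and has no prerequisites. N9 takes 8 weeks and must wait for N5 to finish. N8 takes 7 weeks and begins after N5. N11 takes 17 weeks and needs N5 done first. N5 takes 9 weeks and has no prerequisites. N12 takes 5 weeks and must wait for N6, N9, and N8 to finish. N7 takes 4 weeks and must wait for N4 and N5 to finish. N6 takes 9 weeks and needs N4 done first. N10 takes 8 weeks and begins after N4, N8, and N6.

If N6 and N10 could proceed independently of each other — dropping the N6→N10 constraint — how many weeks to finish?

26

Before: longest chain N4→N6→N10 = 9+9+8 = 26, finish 26.
Without N6→N10, N10's earliest start moves from 18 to 16.
The longest chain is now N5→N11 = 9+17 = 26, so the house build takes 26 weeks.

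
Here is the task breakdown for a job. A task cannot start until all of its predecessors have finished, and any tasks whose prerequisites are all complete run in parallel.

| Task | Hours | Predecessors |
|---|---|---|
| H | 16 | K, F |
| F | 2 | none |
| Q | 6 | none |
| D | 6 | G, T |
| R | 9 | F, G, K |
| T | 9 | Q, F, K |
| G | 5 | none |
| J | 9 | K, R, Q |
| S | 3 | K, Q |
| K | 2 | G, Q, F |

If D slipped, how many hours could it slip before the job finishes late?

The longest chain is Q→K→R→J = 6+2+9+9 = 26; overall finish 26 hours.
The longest chain containing D totals 23 hours.
Slack of D = 20 − 17 = 3 hours.

3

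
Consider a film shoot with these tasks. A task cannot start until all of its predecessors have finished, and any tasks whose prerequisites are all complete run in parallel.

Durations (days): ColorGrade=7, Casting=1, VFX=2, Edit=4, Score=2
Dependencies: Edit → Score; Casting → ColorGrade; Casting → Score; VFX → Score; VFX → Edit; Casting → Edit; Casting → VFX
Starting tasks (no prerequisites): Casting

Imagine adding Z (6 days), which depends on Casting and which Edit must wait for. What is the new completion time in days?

13

Originally the schedule takes 9 days.
With Z inserted, Edit now waits for max(VFX, Casting, Z).
New critical path: Casting→Z→Edit→Score = 1+6+4+2 = 13 ⇒ 13 days.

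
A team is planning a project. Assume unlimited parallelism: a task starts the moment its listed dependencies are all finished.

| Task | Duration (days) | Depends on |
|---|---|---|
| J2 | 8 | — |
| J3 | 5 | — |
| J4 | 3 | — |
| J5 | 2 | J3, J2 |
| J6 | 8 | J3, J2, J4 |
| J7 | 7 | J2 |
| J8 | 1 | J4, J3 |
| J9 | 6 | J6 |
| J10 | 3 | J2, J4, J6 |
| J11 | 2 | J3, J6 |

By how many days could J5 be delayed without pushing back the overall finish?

12

J2→J6→J9 = 8+8+6 = 22 sets the makespan at 22 days.
Longest path through J5: 10 days (earliest finish 10, latest finish 22).
So J5 can slip 22 − 10 = 12 days.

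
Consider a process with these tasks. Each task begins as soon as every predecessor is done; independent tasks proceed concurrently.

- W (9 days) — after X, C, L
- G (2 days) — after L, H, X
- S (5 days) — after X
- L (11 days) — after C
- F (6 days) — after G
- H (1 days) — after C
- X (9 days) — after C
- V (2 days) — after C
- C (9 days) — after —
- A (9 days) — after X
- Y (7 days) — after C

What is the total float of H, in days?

Critical path: C→L→W = 9+11+9 = 29, so the finish is 29 days.
H finishes as early as 10 and must finish by 21.
Slack of H = 20 − 9 = 11 days.

11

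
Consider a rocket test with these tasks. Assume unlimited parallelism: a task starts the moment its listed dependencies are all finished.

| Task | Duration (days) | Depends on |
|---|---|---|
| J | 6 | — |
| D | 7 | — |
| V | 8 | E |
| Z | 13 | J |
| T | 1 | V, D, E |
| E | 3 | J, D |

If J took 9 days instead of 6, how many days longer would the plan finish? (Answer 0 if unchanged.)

3

Actual critical path: J→Z = 6+13 = 19 ⇒ 19 days.
J is on the critical path; changing it to 9 makes that path 22 days.
That remains the longest chain; total 22 days.
Change in finish: 22 − 19 = +3 days.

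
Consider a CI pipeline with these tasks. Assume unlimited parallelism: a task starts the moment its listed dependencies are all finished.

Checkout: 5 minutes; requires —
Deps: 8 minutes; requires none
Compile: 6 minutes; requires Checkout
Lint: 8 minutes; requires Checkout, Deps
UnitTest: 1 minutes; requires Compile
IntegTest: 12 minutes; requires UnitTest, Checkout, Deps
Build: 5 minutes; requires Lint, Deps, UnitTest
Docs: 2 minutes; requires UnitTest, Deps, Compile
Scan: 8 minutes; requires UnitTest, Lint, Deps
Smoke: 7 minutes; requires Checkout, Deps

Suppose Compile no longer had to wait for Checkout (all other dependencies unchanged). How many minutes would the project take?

Before: longest chain Checkout→Compile→UnitTest→IntegTest = 5+6+1+12 = 24, finish 24.
Without Checkout→Compile, Compile's earliest start moves from 5 to 0.
After: Deps→Lint→Scan = 8+8+8 = 24 → 24 minutes.

24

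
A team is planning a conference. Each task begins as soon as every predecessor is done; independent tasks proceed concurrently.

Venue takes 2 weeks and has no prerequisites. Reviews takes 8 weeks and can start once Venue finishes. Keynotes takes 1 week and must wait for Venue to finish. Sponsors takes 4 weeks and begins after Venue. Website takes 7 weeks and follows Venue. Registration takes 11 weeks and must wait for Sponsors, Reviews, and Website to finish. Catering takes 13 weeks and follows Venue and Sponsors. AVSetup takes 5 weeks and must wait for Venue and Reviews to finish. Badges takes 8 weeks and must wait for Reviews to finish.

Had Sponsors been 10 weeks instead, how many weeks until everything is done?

The binding path is Venue→Reviews→Registration = 2+8+11 = 21; finish at 21 weeks.
Sponsors is off the critical path — its longest chain is 19 weeks, giving 2 of slack.
New critical path: Venue→Sponsors→Catering = 2+10+13 = 25 ⇒ 25 weeks.

25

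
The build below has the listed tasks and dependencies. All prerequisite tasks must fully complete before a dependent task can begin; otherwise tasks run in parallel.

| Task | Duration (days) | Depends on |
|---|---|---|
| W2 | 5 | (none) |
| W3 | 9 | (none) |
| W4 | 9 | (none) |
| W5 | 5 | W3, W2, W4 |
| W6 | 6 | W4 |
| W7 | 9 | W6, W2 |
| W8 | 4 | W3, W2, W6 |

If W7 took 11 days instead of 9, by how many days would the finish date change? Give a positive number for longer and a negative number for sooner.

2

Actual critical path: W4→W6→W7 = 9+6+9 = 24 ⇒ 24 days.
W7 is on the critical path; changing it to 11 makes that path 26 days.
The critical path is still W4→W6→W7; finish is now 26 days.
Change in finish: 26 − 24 = +2 days.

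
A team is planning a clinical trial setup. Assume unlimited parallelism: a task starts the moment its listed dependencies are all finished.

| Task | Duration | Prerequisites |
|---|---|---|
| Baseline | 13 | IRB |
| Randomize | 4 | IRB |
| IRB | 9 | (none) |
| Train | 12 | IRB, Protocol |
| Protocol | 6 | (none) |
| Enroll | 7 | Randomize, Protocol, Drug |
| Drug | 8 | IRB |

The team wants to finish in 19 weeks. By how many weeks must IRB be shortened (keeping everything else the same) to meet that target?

Current finish: 24 weeks; target: 19.
IRB is on every critical path, so each week cut from IRB cuts the finish by one (this holds down to a finish of 18).
Need 24 − 19 = 5 weeks off IRB → IRB becomes 4 weeks, finish becomes 19.

5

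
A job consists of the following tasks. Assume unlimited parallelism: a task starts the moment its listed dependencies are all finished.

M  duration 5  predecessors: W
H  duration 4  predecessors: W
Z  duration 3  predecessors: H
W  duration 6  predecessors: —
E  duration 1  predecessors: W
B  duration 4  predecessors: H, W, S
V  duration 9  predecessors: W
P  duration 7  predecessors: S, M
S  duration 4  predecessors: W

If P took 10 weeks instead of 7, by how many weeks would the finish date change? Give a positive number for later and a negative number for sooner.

3

Actual critical path: W→M→P = 6+5+7 = 18 ⇒ 18 weeks.
P is on the critical path; changing it to 10 makes that path 21 weeks.
No other chain overtakes it, so the finish is 21 weeks.
Change in finish: 21 − 18 = +3 weeks.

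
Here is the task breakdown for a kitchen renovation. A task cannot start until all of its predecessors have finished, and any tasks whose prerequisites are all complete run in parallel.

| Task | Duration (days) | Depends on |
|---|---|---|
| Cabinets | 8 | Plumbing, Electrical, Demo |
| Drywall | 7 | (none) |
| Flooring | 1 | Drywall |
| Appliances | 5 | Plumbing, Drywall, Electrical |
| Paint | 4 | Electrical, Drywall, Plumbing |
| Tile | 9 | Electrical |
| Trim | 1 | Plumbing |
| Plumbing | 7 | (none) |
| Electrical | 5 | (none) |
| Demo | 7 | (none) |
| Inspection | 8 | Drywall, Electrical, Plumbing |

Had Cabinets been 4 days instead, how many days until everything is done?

The binding path is Demo→Cabinets = 7+8 = 15; finish at 15 days.
Cabinets is on the critical path; changing it to 4 makes that path 11 days.
Now Plumbing→Inspection = 7+8 = 15 is longest, so the finish becomes 15 days.

15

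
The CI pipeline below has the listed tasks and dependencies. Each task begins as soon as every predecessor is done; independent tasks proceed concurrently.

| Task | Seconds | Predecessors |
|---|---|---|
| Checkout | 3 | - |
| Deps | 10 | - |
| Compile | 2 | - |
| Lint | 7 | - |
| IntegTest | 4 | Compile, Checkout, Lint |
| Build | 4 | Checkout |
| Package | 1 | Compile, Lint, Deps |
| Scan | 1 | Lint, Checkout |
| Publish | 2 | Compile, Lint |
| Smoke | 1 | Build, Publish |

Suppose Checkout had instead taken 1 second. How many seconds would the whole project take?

11

As given, the longest chain is Deps→Package = 10+1 = 11, so the finish is 11 seconds.
Checkout is off the critical path — its longest chain is 8 seconds, giving 3 of slack.
That remains the longest chain; total 11 seconds.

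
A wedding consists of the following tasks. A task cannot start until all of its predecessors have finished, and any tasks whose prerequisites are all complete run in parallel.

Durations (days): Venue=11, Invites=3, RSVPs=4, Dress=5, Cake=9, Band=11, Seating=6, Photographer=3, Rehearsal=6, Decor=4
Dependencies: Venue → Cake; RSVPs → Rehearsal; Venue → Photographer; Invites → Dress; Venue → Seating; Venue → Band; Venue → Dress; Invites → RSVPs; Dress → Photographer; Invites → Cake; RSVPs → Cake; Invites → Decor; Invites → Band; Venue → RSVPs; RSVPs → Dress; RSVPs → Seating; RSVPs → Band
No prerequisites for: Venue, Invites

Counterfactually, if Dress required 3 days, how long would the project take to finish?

26

The binding path is Venue→RSVPs→Band = 11+4+11 = 26; finish at 26 days.
Dress is off the critical path — its longest chain is 23 days, giving 3 of slack.
No other chain overtakes it, so the finish is 26 days.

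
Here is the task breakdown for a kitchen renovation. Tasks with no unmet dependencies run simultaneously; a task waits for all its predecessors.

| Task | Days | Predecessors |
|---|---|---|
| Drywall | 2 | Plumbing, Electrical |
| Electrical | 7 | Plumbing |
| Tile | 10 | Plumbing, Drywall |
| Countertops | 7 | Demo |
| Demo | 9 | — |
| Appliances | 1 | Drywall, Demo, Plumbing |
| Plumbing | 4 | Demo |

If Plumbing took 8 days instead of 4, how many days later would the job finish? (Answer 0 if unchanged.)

As given, the longest chain is Demo→Plumbing→Electrical→Drywall→Tile = 9+4+7+2+10 = 32, so the finish is 32 days.
Plumbing is on the critical path; changing it to 8 makes that path 36 days.
That remains the longest chain; total 36 days.
Change in finish: 36 − 32 = +4 days.

4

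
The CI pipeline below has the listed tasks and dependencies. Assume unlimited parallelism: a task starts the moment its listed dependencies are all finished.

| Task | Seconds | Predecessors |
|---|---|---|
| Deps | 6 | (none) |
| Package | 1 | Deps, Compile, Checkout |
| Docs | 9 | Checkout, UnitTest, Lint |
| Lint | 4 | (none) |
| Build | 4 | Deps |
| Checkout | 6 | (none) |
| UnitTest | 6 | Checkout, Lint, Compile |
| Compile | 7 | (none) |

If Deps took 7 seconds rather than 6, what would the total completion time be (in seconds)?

As given, the longest chain is Compile→UnitTest→Docs = 7+6+9 = 22, so the finish is 22 seconds.
The longest path through Deps is only 10 seconds, so Deps has float 12.
That remains the longest chain; total 22 seconds.

22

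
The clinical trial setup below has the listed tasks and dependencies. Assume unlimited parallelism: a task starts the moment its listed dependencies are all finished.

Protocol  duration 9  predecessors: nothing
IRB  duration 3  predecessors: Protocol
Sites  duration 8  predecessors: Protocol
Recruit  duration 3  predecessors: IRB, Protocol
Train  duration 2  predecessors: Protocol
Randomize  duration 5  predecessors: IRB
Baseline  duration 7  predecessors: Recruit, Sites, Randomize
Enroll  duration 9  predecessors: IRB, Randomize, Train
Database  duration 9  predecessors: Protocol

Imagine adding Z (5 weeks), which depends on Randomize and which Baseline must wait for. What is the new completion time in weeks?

29

Originally the job takes 26 weeks.
With Z inserted, Baseline now waits for max(Recruit, Sites, Randomize, Z).
New critical path: Protocol→IRB→Randomize→Z→Baseline = 9+3+5+5+7 = 29 ⇒ 29 weeks.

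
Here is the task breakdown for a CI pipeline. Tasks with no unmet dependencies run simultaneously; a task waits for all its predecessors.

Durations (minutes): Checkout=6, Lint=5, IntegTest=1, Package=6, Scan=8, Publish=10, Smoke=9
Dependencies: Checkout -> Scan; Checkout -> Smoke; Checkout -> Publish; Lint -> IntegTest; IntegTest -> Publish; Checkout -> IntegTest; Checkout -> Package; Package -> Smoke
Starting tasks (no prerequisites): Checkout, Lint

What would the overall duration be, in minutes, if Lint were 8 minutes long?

The binding path is Checkout→Package→Smoke = 6+6+9 = 21; finish at 21 minutes.
The longest path through Lint is only 16 minutes, so Lint has float 5.
No other chain overtakes it, so the finish is 21 minutes.

21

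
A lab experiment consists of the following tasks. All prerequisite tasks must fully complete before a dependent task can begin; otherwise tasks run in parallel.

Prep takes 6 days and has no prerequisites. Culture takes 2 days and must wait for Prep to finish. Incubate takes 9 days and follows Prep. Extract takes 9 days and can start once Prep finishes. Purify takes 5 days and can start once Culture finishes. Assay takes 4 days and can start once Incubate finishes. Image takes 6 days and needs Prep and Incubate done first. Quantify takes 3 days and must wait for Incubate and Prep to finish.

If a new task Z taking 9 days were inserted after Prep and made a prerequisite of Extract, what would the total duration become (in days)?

24

Originally the schedule takes 21 days.
With Z inserted, Extract now waits for max(Prep, Z).
New critical path: Prep→Z→Extract = 6+9+9 = 24 ⇒ 24 days.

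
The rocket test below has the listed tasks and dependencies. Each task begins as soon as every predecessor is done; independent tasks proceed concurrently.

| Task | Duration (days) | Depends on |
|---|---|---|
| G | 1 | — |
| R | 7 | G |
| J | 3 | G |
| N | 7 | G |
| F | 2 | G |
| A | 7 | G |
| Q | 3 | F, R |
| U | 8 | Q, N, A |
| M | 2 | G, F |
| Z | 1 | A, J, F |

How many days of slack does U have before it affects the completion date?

0

The longest chain is G→R→Q→U = 1+7+3+8 = 19; overall finish 19 days.
The longest chain containing U totals 19 days.
Float = 19 − 19 = 0.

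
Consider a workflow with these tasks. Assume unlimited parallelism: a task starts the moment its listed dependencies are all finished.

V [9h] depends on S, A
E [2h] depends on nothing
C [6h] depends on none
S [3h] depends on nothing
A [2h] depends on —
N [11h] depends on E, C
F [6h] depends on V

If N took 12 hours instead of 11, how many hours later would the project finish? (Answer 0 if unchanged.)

Baseline: S→V→F = 3+9+6 = 18 → 18 hours.
The longest path through N is only 17 hours, so N has float 1.
The binding chain switches to C→N = 6+12 = 18; finish 18 hours.
Change in finish: 18 − 18 = +0 hours.

0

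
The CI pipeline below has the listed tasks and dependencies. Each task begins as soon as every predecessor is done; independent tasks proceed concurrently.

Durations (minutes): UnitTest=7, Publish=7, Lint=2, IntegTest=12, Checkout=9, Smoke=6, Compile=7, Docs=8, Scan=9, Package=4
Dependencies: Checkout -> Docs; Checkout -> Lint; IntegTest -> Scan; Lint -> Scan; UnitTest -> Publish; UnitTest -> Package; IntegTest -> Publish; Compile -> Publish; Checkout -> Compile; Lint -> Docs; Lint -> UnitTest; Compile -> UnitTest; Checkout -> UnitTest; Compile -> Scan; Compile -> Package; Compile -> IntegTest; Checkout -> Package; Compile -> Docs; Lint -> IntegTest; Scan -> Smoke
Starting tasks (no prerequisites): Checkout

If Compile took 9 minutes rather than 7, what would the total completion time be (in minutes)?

Baseline: Checkout→Compile→IntegTest→Scan→Smoke = 9+7+12+9+6 = 43 → 43 minutes.
Since Compile is critical, the +2 change carries straight to that chain (now 45 minutes).
The critical path is still Checkout→Compile→IntegTest→Scan→Smoke; finish is now 45 minutes.

45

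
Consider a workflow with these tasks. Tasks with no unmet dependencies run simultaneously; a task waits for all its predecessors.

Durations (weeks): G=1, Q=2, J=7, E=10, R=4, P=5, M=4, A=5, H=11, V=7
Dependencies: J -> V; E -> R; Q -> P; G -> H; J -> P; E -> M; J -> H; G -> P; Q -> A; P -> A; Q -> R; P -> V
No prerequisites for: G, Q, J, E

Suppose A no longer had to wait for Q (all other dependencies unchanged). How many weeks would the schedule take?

Original critical path: J→P→V = 7+5+7 = 19 ⇒ 19 weeks.
Dropping Q→A doesn't change A's earliest start (12); another predecessor still binds.
The longest chain is now J→P→V = 7+5+7 = 19, so the schedule takes 19 weeks.

19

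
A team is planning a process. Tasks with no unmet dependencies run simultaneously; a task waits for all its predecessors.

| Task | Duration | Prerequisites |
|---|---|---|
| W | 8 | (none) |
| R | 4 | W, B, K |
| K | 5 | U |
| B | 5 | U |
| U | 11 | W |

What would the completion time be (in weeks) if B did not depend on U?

Before: longest chain W→U→K→R = 8+11+5+4 = 28, finish 28.
Without U→B, B's earliest start moves from 19 to 0.
The longest chain is now W→U→K→R = 8+11+5+4 = 28, so the process takes 28 weeks.

28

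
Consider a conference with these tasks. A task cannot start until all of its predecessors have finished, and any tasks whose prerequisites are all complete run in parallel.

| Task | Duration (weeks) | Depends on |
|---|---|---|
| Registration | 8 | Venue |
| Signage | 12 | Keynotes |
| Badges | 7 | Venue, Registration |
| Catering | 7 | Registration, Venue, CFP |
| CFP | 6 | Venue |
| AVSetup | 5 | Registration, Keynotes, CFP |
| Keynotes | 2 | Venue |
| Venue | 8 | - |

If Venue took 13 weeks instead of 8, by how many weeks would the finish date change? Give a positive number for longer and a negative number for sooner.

5

Critical path before the change: Venue→Registration→Catering = 8+8+7 = 23 giving 23 weeks.
Since Venue is critical, the +5 change carries straight to that chain (now 28 weeks).
That remains the longest chain; total 28 weeks.
Change in finish: 28 − 23 = +5 weeks.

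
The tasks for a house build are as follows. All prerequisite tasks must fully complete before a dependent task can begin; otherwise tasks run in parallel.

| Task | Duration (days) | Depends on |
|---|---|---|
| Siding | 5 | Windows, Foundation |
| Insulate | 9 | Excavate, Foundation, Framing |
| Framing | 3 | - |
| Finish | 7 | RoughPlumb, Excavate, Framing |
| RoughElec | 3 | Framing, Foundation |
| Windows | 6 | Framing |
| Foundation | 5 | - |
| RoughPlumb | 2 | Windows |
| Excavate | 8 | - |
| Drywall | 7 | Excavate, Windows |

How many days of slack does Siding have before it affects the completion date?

The longest chain is Framing→Windows→RoughPlumb→Finish = 3+6+2+7 = 18; overall finish 18 days.
The longest chain containing Siding totals 14 days.
So Siding can slip 18 − 14 = 4 days.

4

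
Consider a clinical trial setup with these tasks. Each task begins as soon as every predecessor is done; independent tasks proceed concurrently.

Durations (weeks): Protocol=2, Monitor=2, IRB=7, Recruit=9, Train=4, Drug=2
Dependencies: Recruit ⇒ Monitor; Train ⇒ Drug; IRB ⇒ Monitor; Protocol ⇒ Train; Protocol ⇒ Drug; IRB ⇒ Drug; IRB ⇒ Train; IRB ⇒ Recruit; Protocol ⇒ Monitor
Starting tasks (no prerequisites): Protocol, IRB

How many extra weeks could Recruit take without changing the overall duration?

The longest chain is IRB→Recruit→Monitor = 7+9+2 = 18; overall finish 18 weeks.
Longest path through Recruit: 18 weeks (earliest finish 16, latest finish 16).
So Recruit can slip 16 − 16 = 0 weeks.

0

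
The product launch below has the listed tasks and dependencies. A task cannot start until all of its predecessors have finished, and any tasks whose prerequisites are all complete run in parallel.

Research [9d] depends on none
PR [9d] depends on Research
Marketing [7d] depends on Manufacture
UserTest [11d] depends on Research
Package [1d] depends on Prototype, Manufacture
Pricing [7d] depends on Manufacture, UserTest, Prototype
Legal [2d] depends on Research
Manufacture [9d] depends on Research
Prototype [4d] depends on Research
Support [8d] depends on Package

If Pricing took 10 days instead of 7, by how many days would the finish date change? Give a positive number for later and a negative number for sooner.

Actual critical path: Research→UserTest→Pricing = 9+11+7 = 27 ⇒ 27 days.
Since Pricing is critical, the +3 change carries straight to that chain (now 30 days).
The critical path is still Research→UserTest→Pricing; finish is now 30 days.
Change in finish: 30 − 27 = +3 days.

3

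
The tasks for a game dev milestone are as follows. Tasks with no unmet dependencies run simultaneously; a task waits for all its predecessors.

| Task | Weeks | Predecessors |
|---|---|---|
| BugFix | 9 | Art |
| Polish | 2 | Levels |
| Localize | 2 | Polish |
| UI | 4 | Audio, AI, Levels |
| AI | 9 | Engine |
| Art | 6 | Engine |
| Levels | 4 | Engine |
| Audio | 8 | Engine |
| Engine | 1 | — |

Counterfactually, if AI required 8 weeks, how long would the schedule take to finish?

16

Actual critical path: Engine→Art→BugFix = 1+6+9 = 16 ⇒ 16 weeks.
AI has 2 weeks of float (longest path through it is 14).
The critical path is still Engine→Art→BugFix; finish is now 16 weeks.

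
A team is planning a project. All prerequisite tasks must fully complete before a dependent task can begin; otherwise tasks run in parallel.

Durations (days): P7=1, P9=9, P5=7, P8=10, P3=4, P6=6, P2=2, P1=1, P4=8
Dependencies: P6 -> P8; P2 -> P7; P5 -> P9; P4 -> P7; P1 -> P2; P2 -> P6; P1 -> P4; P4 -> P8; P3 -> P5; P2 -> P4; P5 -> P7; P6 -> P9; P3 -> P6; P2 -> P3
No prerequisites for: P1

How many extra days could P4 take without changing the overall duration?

2

The longest chain is P1→P2→P3→P5→P9 = 1+2+4+7+9 = 23; overall finish 23 days.
P4 finishes as early as 11 and must finish by 13.
Slack of P4 = 5 − 3 = 2 days.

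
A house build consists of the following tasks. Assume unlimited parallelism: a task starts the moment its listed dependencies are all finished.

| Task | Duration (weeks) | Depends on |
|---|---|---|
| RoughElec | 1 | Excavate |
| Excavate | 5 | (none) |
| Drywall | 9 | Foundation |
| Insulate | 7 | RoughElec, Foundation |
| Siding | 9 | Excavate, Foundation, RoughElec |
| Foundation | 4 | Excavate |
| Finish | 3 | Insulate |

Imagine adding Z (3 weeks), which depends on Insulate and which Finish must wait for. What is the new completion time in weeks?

22

Originally the plan takes 19 weeks.
With Z inserted, Finish now waits for max(Insulate, Z).
New critical path: Excavate→Foundation→Insulate→Z→Finish = 5+4+7+3+3 = 22 ⇒ 22 weeks.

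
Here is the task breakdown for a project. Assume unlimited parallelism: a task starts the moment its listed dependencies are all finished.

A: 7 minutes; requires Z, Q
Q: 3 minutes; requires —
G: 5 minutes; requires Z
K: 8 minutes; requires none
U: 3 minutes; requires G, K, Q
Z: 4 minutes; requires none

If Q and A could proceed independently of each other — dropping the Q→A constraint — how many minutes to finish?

Original critical path: Z→G→U = 4+5+3 = 12 ⇒ 12 minutes.
Dropping Q→A doesn't change A's earliest start (4); another predecessor still binds.
After: Z→G→U = 4+5+3 = 12 → 12 minutes.

12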